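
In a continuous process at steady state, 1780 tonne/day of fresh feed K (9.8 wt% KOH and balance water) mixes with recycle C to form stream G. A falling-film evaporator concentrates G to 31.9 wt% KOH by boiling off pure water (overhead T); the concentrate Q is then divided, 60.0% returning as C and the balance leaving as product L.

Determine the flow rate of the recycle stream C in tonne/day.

Overall KOH balance (none leaves overhead): KOH in fresh feed = KOH in product, i.e. 1780×0.098 = (1−0.600)·Q·0.319.
Q = 174.44/(0.319×0.400) = 1367.1 tonne/day.
Recycle C = 0.600×1367.1 = 820.25 tonne/day.

820.3 tonne/day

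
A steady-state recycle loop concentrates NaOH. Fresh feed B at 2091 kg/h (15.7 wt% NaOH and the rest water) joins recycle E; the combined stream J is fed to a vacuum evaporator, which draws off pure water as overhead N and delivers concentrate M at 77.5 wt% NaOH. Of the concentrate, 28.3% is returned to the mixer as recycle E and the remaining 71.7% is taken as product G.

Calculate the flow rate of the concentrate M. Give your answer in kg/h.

Overall NaOH balance (none leaves overhead): NaOH in fresh feed = NaOH in product, i.e. 2091×0.157 = (1−0.283)·M·0.775.
M = 328.29/(0.775×0.717) = 590.79 kg/h.

590.8 kg/h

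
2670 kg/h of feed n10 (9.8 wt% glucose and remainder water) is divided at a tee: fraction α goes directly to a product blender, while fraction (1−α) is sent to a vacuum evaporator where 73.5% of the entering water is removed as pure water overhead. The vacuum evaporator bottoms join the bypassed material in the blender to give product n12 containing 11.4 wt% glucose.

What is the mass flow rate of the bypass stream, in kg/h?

2105 kg/h

All 2670×0.098 = 261.66 kg/h of glucose reaches n12, so n12 = 261.66/0.114 = 2295.3 kg/h and vapour = 374.74 kg/h.
The evaporator receives (1−α)·2670 of feed at 0.902 water and removes 0.735 of that water:
0.735×0.902×(1−α)×2670 = 374.74
(1−α) = 374.74/1770.1 = 0.2117;  α = 0.7883.
Bypass flow = 0.7883×2670 = 2104.8 kg/h.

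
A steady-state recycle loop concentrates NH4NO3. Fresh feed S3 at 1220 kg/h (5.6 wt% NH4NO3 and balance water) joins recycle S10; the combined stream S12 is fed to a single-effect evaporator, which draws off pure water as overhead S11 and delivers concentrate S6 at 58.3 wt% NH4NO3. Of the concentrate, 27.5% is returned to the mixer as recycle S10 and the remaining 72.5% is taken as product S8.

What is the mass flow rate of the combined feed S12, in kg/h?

Overall NH4NO3 balance (none leaves overhead): NH4NO3 in fresh feed = NH4NO3 in product, i.e. 1220×0.056 = (1−0.275)·S6·0.583.
S6 = 68.32/(0.583×0.725) = 161.64 kg/h.
Recycle S10 = 0.275×161.64 = 44.45 kg/h.
Combined feed S12 = 1220 + 44.45 = 1264.5 kg/h.

1264 kg/h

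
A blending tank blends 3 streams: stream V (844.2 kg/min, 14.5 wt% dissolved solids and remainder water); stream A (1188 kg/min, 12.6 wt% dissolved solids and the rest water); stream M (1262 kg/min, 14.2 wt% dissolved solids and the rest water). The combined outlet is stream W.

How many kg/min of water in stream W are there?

2843 kg/min

water out = water in = 844.2×0.855 + 1188×0.874 + 1262×0.858 = 2842.9 kg/min.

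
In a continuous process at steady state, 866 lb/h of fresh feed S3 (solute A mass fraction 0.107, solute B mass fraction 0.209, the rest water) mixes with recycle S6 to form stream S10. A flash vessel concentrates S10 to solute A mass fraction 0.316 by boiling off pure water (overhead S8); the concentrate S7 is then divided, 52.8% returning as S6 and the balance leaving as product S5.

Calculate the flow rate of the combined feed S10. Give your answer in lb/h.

1194 lb/h

Overall solute A balance (none leaves overhead): solute A in fresh feed = solute A in product, i.e. 866×0.107 = (1−0.528)·S7·0.316.
S7 = 92.662/(0.316×0.472) = 621.26 lb/h.
Recycle S6 = 0.528×621.26 = 328.02 lb/h.
Combined feed S10 = 866 + 328.02 = 1194 lb/h.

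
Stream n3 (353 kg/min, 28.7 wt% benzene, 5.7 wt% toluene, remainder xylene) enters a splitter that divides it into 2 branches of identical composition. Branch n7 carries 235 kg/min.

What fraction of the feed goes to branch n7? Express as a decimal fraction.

Fraction to n7 = 235/353 = 0.6657.

0.666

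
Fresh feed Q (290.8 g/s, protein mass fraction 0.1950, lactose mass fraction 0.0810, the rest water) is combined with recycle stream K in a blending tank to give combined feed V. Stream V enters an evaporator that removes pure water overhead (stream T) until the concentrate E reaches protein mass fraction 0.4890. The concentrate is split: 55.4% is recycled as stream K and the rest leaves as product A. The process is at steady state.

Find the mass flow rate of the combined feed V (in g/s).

434.8 g/s

Overall protein balance (none leaves overhead): protein in fresh feed = protein in product, i.e. 290.8×0.195 = (1−0.554)·E·0.489.
E = 56.706/(0.489×0.446) = 260.01 g/s.
Recycle K = 0.554×260.01 = 144.04 g/s.
Combined feed V = 290.8 + 144.04 = 434.84 g/s.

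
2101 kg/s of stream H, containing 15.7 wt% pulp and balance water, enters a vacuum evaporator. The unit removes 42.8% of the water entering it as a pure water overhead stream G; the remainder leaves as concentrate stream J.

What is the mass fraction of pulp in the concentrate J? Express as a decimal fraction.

0.2456

pulp is not removed: 2101×0.157 = 329.86 kg/s of pulp enters J.
water entering = 2101×0.843 = 1771.1 kg/s; overhead removed = 0.428×1771.1 = 758.05 kg/s.
Concentrate = 2101 − 758.05 = 1343 kg/s.
Mass fraction = 329.86/1343 = 0.2456.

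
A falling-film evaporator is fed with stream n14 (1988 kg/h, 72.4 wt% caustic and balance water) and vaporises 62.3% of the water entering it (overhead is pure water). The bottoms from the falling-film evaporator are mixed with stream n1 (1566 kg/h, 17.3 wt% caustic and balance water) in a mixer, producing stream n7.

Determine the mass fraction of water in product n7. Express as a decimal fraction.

0.468

Vapour removed = 0.623×0.276×1988 = 341.83 kg/h; concentrate = 1646.2 kg/h.
water reaching the mixer = 206.86 (from concentrate) + 1566×0.827 = 1501.9 kg/h.
Product flow = 1646.2 + 1566 = 3212.2 kg/h; water fraction = 0.468.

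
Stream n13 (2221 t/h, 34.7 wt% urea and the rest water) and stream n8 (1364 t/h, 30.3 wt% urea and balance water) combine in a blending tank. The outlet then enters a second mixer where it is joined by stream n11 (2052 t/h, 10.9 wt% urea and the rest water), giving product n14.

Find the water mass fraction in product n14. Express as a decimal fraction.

Overall, product flow = 5637 t/h.
water in = 2221×0.653 + 1364×0.697 + 2052×0.891 = 4229.4 t/h.
water fraction in n14 = 0.7503.

0.7503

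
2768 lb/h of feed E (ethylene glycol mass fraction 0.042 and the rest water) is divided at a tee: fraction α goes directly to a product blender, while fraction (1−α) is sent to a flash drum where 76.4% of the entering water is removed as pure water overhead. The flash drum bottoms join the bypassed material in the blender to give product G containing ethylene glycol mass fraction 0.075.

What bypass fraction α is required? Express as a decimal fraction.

All 2768×0.042 = 116.26 lb/h of ethylene glycol reaches G, so G = 116.26/0.075 = 1550.1 lb/h and vapour = 1217.9 lb/h.
The evaporator receives (1−α)·2768 of feed at 0.958 water and removes 0.764 of that water:
0.764×0.958×(1−α)×2768 = 1217.9
(1−α) = 1217.9/2025.9 = 0.6012;  α = 0.3988.

0.399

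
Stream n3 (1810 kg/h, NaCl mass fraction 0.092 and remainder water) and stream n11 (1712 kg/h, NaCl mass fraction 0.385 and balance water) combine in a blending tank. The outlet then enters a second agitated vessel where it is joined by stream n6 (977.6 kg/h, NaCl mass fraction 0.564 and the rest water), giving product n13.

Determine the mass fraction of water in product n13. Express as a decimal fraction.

0.694

Overall, product flow = 4499.6 kg/h.
water in = 1810×0.908 + 1712×0.615 + 977.6×0.436 = 3122.6 kg/h.
water fraction in n13 = 0.694.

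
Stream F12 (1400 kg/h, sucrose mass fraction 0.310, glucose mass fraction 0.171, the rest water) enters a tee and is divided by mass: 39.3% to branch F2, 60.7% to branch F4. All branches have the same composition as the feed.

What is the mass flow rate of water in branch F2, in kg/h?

Branch F2 total = 0.393×1400 = 550.2 kg/h.
water in F2 = 0.519×550.2 = 285.55 kg/h.

285.6 kg/h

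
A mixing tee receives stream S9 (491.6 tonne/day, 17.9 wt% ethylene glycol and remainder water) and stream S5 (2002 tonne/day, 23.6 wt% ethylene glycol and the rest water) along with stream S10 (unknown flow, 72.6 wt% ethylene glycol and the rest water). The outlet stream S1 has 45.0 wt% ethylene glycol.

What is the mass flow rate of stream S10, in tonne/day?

Let S10 be the unknown flow. Total out = 2493.6 + S10.
ethylene glycol balance: 560.47 + 0.726·S10 = 0.450·(2493.6 + S10)
(0.726 − 0.450)·S10 = 0.450×2493.6 − 560.47 = 561.65
S10 = 561.65 / 0.276 = 2035 tonne/day

2035 tonne/day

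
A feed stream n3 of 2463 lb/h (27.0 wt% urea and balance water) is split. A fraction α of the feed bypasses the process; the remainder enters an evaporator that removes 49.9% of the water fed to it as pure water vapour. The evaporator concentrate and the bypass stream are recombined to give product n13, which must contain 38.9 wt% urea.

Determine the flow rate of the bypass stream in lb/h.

394.6 lb/h

All 2463×0.270 = 665.01 lb/h of urea reaches n13, so n13 = 665.01/0.389 = 1709.5 lb/h and vapour = 753.46 lb/h.
The evaporator receives (1−α)·2463 of feed at 0.730 water and removes 0.499 of that water:
0.499×0.730×(1−α)×2463 = 753.46
(1−α) = 753.46/897.2 = 0.8398;  α = 0.1602.
Bypass flow = 0.1602×2463 = 394.58 lb/h.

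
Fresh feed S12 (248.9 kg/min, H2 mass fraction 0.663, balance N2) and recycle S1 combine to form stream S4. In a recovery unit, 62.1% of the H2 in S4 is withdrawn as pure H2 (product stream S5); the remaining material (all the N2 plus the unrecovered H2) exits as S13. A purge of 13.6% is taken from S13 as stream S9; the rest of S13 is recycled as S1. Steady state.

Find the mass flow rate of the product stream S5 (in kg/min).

152.4 kg/min

H2 in S4: m_A = 248.9×0.663 + (1−0.136)·(1−0.621)·m_A, so m_A = 165.02/0.6725 = 245.37 kg/min.
Product S5 = 0.621×245.37 = 152.37 kg/min.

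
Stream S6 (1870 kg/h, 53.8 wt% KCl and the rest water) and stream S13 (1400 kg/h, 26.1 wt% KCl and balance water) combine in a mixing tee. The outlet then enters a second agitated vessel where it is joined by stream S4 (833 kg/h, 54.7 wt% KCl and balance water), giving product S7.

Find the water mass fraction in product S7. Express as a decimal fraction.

Overall, product flow = 4103 kg/h.
water in = 1870×0.462 + 1400×0.739 + 833×0.453 = 2275.9 kg/h.
water fraction in S7 = 0.555.

0.555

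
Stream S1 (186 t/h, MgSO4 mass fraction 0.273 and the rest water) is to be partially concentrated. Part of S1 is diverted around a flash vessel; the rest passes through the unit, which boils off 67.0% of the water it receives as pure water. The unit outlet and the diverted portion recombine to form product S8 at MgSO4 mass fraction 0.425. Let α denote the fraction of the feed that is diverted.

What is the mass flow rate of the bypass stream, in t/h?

49.43 t/h

All 186×0.273 = 50.778 t/h of MgSO4 reaches S8, so S8 = 50.778/0.425 = 119.48 t/h and vapour = 66.522 t/h.
The evaporator receives (1−α)·186 of feed at 0.727 water and removes 0.670 of that water:
0.670×0.727×(1−α)×186 = 66.522
(1−α) = 66.522/90.599 = 0.7343;  α = 0.2657.
Bypass flow = 0.2657×186 = 49.429 t/h.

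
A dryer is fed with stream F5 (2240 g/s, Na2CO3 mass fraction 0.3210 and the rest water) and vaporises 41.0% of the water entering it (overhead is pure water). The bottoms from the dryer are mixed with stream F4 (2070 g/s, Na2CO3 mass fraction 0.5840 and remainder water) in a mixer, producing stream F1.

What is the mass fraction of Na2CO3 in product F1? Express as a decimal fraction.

0.5230

Vapour removed = 0.410×0.679×2240 = 623.59 g/s; concentrate = 1616.4 g/s.
Na2CO3 reaching the mixer = 719.04 (from concentrate) + 2070×0.584 = 1927.9 g/s.
Product flow = 1616.4 + 2070 = 3686.4 g/s; Na2CO3 fraction = 0.5230.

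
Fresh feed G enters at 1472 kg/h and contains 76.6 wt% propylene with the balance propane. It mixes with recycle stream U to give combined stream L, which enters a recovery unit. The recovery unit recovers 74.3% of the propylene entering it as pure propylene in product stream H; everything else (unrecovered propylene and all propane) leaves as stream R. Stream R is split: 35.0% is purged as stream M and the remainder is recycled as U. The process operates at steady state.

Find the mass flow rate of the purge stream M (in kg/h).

propane enters only via G and leaves only via the purge: 1472×0.234 = 0.350×(propane in R), and the recovery unit passes all propane, so propane in L = propane in R = 984.14 kg/h.
propylene in L: m_A = 1472×0.766 + (1−0.350)·(1−0.743)·m_A, so m_A = 1127.6/0.8329 = 1353.7 kg/h.
R = (1−0.743)×1353.7 + 984.14 = 1332 kg/h.
Purge M = 0.350×1332 = 466.21 kg/h.

466.2 kg/h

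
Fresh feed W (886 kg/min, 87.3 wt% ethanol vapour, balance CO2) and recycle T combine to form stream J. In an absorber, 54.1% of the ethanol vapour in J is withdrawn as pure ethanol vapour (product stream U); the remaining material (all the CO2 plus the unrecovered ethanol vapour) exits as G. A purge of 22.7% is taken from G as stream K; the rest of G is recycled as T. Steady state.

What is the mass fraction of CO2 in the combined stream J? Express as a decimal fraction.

0.293

CO2 enters only via W and leaves only via the purge: 886×0.127 = 0.227×(CO2 in G), and the absorber passes all CO2, so CO2 in J = CO2 in G = 495.69 kg/min.
ethanol vapour in J: m_A = 886×0.873 + (1−0.227)·(1−0.541)·m_A, so m_A = 773.48/0.6452 = 1198.8 kg/min.
J = 1198.8 + 495.69 = 1694.5 kg/min.
CO2 fraction in J = 495.69/1694.5 = 0.293.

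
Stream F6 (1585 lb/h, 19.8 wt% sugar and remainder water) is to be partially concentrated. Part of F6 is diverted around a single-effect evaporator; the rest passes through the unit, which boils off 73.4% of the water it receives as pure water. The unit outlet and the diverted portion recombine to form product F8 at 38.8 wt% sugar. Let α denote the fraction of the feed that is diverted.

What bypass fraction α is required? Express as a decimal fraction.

All 1585×0.198 = 313.83 lb/h of sugar reaches F8, so F8 = 313.83/0.388 = 808.84 lb/h and vapour = 776.16 lb/h.
The evaporator receives (1−α)·1585 of feed at 0.802 water and removes 0.734 of that water:
0.734×0.802×(1−α)×1585 = 776.16
(1−α) = 776.16/933.04 = 0.8319;  α = 0.1681.

0.168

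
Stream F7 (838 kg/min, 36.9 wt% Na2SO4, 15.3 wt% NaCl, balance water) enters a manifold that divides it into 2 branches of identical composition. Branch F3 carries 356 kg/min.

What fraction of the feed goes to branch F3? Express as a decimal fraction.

0.425

Fraction to F3 = 356/838 = 0.4248.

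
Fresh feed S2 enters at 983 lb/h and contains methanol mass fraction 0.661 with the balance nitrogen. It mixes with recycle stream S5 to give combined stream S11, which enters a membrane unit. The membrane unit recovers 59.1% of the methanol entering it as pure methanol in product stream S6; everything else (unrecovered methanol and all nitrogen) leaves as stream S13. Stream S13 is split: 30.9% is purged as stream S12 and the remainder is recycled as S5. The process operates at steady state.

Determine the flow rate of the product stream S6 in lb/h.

535.3 lb/h

methanol in S11: m_A = 983×0.661 + (1−0.309)·(1−0.591)·m_A, so m_A = 649.76/0.7174 = 905.74 lb/h.
Product S6 = 0.591×905.74 = 535.29 lb/h.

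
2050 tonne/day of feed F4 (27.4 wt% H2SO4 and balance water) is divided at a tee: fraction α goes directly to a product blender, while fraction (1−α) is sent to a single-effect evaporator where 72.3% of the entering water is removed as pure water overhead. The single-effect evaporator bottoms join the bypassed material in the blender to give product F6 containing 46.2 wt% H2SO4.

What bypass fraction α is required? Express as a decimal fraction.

0.225

All 2050×0.274 = 561.7 tonne/day of H2SO4 reaches F6, so F6 = 561.7/0.462 = 1215.8 tonne/day and vapour = 834.2 tonne/day.
The evaporator receives (1−α)·2050 of feed at 0.726 water and removes 0.723 of that water:
0.723×0.726×(1−α)×2050 = 834.2
(1−α) = 834.2/1076 = 0.7752;  α = 0.2248.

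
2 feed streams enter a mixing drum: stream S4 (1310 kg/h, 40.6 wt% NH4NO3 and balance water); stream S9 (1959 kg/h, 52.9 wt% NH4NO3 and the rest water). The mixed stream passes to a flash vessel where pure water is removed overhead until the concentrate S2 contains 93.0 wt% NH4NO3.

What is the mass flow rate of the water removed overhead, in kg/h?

NH4NO3 entering = 1310×0.406 + 1959×0.529 = 1568.2 kg/h.
All NH4NO3 reports to S2, so S2 = 1568.2/0.930 = 1686.2 kg/h.
Total feed = 3269 kg/h; overhead = 3269 − 1686.2 = 1582.8 kg/h.

1583 kg/h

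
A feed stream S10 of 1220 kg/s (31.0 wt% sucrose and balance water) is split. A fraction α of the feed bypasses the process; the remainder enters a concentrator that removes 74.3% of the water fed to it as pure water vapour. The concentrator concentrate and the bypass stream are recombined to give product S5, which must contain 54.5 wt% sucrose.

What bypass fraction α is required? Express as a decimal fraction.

0.159

All 1220×0.310 = 378.2 kg/s of sucrose reaches S5, so S5 = 378.2/0.545 = 693.94 kg/s and vapour = 526.06 kg/s.
The evaporator receives (1−α)·1220 of feed at 0.690 water and removes 0.743 of that water:
0.743×0.690×(1−α)×1220 = 526.06
(1−α) = 526.06/625.46 = 0.8411;  α = 0.1589.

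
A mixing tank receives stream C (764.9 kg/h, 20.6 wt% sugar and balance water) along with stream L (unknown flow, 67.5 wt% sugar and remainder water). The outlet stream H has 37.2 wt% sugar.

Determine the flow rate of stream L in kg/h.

Let L be the unknown flow. Total out = 764.9 + L.
sugar balance: 157.57 + 0.675·L = 0.372·(764.9 + L)
(0.675 − 0.372)·L = 0.372×764.9 − 157.57 = 126.97
L = 126.97 / 0.303 = 419.05 kg/h

419.1 kg/h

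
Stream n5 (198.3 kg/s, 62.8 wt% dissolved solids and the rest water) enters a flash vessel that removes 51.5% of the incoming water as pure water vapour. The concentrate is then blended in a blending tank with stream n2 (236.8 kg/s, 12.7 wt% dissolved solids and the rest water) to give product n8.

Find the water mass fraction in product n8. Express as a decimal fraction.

0.6107

Vapour removed = 0.515×0.372×198.3 = 37.99 kg/s; concentrate = 160.31 kg/s.
water reaching the mixer = 35.777 (from concentrate) + 236.8×0.873 = 242.5 kg/s.
Product flow = 160.31 + 236.8 = 397.11 kg/s; water fraction = 0.6107.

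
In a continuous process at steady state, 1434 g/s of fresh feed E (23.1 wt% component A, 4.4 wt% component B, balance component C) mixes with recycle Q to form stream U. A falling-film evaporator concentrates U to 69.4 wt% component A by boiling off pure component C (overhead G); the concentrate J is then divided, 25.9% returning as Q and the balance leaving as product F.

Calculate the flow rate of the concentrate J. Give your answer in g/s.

644.1 g/s

Overall component A balance (none leaves overhead): component A in fresh feed = component A in product, i.e. 1434×0.231 = (1−0.259)·J·0.694.
J = 331.25/(0.694×0.741) = 644.14 g/s.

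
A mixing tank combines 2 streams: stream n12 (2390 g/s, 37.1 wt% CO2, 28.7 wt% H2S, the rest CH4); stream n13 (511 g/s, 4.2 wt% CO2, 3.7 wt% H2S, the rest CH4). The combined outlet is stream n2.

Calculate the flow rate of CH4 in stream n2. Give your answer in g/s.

CH4 out = CH4 in = 2390×0.342 + 511×0.921 = 1288 g/s.

1288 g/s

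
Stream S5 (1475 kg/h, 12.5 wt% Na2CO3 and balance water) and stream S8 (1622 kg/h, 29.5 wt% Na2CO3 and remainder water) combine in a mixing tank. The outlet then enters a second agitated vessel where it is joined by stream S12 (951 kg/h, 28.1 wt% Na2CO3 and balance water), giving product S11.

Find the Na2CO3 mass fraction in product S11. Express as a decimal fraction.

Overall, product flow = 4048 kg/h.
Na2CO3 in = 1475×0.125 + 1622×0.295 + 951×0.281 = 930.1 kg/h.
Na2CO3 fraction in S11 = 0.230.

0.230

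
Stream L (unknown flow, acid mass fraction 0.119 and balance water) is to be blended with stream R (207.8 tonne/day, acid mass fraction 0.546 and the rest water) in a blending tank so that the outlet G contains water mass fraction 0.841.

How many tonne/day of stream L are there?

Let L be the unknown flow. Total out = 207.8 + L.
water balance: 94.341 + 0.881·L = 0.841·(207.8 + L)
(0.881 − 0.841)·L = 0.841×207.8 − 94.341 = 80.419
L = 80.419 / 0.040 = 2010.5 tonne/day

2010 tonne/day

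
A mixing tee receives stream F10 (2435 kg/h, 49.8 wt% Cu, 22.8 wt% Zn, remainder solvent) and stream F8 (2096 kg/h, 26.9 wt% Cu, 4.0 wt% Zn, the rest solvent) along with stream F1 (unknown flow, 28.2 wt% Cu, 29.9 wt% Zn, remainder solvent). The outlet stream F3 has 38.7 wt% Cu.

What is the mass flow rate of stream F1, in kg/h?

Let F1 be the unknown flow. Total out = 4531 + F1.
Cu balance: 1776.5 + 0.282·F1 = 0.387·(4531 + F1)
(0.282 − 0.387)·F1 = 0.387×4531 − 1776.5 = -22.957
F1 = -22.957 / -0.105 = 218.64 kg/h

218.6 kg/h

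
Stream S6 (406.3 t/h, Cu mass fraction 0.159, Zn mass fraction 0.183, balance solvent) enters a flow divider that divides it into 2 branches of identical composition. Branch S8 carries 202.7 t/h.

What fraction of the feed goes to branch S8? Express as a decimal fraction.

Fraction to S8 = 202.7/406.3 = 0.4989.

0.499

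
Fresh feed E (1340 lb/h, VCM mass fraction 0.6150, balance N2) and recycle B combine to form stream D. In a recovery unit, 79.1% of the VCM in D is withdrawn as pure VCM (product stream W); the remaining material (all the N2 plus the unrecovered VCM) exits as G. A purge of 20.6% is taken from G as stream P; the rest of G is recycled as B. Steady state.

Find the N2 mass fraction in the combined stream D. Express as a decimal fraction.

0.7171

N2 enters only via E and leaves only via the purge: 1340×0.385 = 0.206×(N2 in G), and the recovery unit passes all N2, so N2 in D = N2 in G = 2504.4 lb/h.
VCM in D: m_A = 1340×0.615 + (1−0.206)·(1−0.791)·m_A, so m_A = 824.1/0.8341 = 988.07 lb/h.
D = 988.07 + 2504.4 = 3492.4 lb/h.
N2 fraction in D = 2504.4/3492.4 = 0.7171.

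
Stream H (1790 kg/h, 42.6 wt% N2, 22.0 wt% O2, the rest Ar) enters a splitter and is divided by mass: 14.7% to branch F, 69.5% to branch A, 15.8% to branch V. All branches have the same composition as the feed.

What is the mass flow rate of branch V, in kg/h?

282.8 kg/h

Branch V flow = 0.158×1790 = 282.82 kg/h.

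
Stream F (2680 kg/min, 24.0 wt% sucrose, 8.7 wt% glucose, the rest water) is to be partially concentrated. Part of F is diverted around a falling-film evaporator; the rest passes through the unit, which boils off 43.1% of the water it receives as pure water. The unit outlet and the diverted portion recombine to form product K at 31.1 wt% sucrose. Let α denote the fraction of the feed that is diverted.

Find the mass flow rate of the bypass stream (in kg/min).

All 2680×0.240 = 643.2 kg/min of sucrose reaches K, so K = 643.2/0.311 = 2068.2 kg/min and vapour = 611.83 kg/min.
The evaporator receives (1−α)·2680 of feed at 0.673 water and removes 0.431 of that water:
0.431×0.673×(1−α)×2680 = 611.83
(1−α) = 611.83/777.37 = 0.7871;  α = 0.2129.
Bypass flow = 0.2129×2680 = 570.69 kg/min.

570.7 kg/min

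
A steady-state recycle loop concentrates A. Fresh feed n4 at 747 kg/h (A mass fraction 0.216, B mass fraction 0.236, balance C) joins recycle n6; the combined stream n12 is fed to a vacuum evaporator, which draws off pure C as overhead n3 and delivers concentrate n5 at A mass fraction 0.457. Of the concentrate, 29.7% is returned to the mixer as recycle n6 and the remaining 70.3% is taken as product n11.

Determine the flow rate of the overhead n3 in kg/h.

Overall A balance (none leaves overhead): A in fresh feed = A in product, i.e. 747×0.216 = (1−0.297)·n5·0.457.
n5 = 161.35/(0.457×0.703) = 502.23 kg/h.
Recycle n6 = 0.297×502.23 = 149.16 kg/h.
Combined feed n12 = 747 + 149.16 = 896.16 kg/h.
Overhead n3 = n12 − n5 = 896.16 − 502.23 = 393.93 kg/h.

393.9 kg/h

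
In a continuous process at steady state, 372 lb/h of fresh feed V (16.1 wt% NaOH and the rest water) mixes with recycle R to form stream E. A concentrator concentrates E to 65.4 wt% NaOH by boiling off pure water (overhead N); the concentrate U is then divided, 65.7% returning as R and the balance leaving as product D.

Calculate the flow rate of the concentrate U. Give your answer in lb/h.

267 lb/h

Overall NaOH balance (none leaves overhead): NaOH in fresh feed = NaOH in product, i.e. 372×0.161 = (1−0.657)·U·0.654.
U = 59.892/(0.654×0.343) = 266.99 lb/h.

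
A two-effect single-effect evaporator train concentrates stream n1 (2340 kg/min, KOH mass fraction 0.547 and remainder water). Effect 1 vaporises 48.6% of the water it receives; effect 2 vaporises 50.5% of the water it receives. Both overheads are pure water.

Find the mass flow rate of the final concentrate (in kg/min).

1550 kg/min

water in feed = 2340×0.453 = 1060 kg/min.
After stage 1: water left = (1−0.486)×1060 = 544.85; stream total = 1824.8 kg/min.
After stage 2: water left = (1−0.505)×544.85 = 269.7; final concentrate = 1549.7 kg/min.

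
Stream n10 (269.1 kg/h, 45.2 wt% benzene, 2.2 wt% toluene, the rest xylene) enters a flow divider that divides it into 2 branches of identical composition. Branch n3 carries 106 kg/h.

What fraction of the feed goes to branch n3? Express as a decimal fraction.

Fraction to n3 = 106/269.1 = 0.3939.

0.394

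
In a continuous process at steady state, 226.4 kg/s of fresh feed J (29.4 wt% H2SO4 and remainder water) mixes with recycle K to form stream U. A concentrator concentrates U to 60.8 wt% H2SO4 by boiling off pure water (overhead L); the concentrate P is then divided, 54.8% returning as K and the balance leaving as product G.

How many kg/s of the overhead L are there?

Overall H2SO4 balance (none leaves overhead): H2SO4 in fresh feed = H2SO4 in product, i.e. 226.4×0.294 = (1−0.548)·P·0.608.
P = 66.562/(0.608×0.452) = 242.2 kg/s.
Recycle K = 0.548×242.2 = 132.73 kg/s.
Combined feed U = 226.4 + 132.73 = 359.13 kg/s.
Overhead L = U − P = 359.13 − 242.2 = 116.92 kg/s.

116.9 kg/s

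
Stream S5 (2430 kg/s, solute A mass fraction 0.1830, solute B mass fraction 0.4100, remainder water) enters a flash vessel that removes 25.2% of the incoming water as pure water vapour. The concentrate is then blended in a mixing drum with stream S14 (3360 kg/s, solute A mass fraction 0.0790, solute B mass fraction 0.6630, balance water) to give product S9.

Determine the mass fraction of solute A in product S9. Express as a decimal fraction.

Vapour removed = 0.252×0.407×2430 = 249.23 kg/s; concentrate = 2180.8 kg/s.
solute A reaching the mixer = 444.69 (from concentrate) + 3360×0.079 = 710.13 kg/s.
Product flow = 2180.8 + 3360 = 5540.8 kg/s; solute A fraction = 0.1282.

0.1282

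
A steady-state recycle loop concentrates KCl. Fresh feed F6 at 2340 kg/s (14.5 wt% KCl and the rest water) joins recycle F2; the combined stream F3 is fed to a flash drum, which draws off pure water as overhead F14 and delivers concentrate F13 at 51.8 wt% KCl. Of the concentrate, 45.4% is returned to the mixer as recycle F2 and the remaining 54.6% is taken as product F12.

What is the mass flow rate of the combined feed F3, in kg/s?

2885 kg/s

Overall KCl balance (none leaves overhead): KCl in fresh feed = KCl in product, i.e. 2340×0.145 = (1−0.454)·F13·0.518.
F13 = 339.3/(0.518×0.546) = 1199.7 kg/s.
Recycle F2 = 0.454×1199.7 = 544.65 kg/s.
Combined feed F3 = 2340 + 544.65 = 2884.6 kg/s.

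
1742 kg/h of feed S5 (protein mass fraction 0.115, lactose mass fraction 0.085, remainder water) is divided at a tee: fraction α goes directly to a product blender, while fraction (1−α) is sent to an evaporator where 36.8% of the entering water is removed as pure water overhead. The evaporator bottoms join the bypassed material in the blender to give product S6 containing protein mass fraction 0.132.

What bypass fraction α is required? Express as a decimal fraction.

0.563

All 1742×0.115 = 200.33 kg/h of protein reaches S6, so S6 = 200.33/0.132 = 1517.7 kg/h and vapour = 224.35 kg/h.
The evaporator receives (1−α)·1742 of feed at 0.800 water and removes 0.368 of that water:
0.368×0.800×(1−α)×1742 = 224.35
(1−α) = 224.35/512.84 = 0.4375;  α = 0.5625.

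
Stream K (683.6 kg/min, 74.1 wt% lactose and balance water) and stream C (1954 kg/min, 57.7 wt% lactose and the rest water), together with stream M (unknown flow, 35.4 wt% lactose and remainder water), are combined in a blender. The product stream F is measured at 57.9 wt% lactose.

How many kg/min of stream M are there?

474.8 kg/min

Let M be the unknown flow. Total out = 2637.6 + M.
lactose balance: 1634 + 0.354·M = 0.579·(2637.6 + M)
(0.354 − 0.579)·M = 0.579×2637.6 − 1634 = -106.84
M = -106.84 / -0.225 = 474.82 kg/min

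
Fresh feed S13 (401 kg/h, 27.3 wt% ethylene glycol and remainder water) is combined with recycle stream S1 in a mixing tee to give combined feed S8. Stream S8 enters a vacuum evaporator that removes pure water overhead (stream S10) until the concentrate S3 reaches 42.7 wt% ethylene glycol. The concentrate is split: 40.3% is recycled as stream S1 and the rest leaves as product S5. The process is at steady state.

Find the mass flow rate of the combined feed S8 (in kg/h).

574.1 kg/h

Overall ethylene glycol balance (none leaves overhead): ethylene glycol in fresh feed = ethylene glycol in product, i.e. 401×0.273 = (1−0.403)·S3·0.427.
S3 = 109.47/(0.427×0.597) = 429.44 kg/h.
Recycle S1 = 0.403×429.44 = 173.07 kg/h.
Combined feed S8 = 401 + 173.07 = 574.07 kg/h.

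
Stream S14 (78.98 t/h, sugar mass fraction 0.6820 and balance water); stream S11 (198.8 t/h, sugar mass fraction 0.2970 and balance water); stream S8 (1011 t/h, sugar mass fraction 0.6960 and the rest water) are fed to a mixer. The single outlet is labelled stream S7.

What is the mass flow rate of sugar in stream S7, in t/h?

sugar out = sugar in = 78.98×0.682 + 198.8×0.297 + 1011×0.696 = 816.56 t/h.

816.6 t/h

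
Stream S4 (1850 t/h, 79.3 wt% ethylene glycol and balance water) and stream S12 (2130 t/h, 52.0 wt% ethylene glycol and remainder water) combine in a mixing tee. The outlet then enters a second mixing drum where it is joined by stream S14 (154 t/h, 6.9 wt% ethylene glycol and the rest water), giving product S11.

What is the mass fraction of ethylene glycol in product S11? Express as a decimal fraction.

0.6254

Overall, product flow = 4134 t/h.
ethylene glycol in = 1850×0.793 + 2130×0.520 + 154×0.069 = 2585.3 t/h.
ethylene glycol fraction in S11 = 0.6254.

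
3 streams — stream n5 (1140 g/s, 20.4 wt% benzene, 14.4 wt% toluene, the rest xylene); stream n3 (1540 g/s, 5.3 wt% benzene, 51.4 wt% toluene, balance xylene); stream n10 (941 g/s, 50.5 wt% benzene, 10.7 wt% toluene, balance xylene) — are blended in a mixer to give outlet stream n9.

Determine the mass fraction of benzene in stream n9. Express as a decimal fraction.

0.2180

Total flow out = 1140 + 1540 + 941 = 3621 g/s.
benzene in = 1140×0.204 + 1540×0.053 + 941×0.505 = 789.38 g/s.
benzene mass fraction in n9 = 789.38/3621 = 0.2180.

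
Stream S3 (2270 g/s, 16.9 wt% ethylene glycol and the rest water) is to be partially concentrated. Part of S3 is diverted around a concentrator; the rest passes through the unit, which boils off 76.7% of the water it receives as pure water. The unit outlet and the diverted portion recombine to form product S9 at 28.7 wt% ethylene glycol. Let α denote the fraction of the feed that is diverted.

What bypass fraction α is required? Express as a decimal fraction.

All 2270×0.169 = 383.63 g/s of ethylene glycol reaches S9, so S9 = 383.63/0.287 = 1336.7 g/s and vapour = 933.31 g/s.
The evaporator receives (1−α)·2270 of feed at 0.831 water and removes 0.767 of that water:
0.767×0.831×(1−α)×2270 = 933.31
(1−α) = 933.31/1446.8 = 0.6451;  α = 0.3549.

0.355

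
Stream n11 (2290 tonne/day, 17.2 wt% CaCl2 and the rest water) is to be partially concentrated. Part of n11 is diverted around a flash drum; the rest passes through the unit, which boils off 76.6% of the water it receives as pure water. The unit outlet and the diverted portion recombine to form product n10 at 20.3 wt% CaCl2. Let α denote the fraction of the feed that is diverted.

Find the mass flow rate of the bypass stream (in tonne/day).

1739 tonne/day

All 2290×0.172 = 393.88 tonne/day of CaCl2 reaches n10, so n10 = 393.88/0.203 = 1940.3 tonne/day and vapour = 349.7 tonne/day.
The evaporator receives (1−α)·2290 of feed at 0.828 water and removes 0.766 of that water:
0.766×0.828×(1−α)×2290 = 349.7
(1−α) = 349.7/1452.4 = 0.2408;  α = 0.7592.
Bypass flow = 0.7592×2290 = 1738.6 tonne/day.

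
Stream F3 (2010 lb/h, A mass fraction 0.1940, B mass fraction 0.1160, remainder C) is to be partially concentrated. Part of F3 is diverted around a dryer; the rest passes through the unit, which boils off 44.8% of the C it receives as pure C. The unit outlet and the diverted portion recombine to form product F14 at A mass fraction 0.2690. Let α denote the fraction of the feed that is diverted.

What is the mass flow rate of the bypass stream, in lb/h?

197.1 lb/h

All 2010×0.194 = 389.94 lb/h of A reaches F14, so F14 = 389.94/0.269 = 1449.6 lb/h and vapour = 560.41 lb/h.
The evaporator receives (1−α)·2010 of feed at 0.690 C and removes 0.448 of that C:
0.448×0.690×(1−α)×2010 = 560.41
(1−α) = 560.41/621.33 = 0.9019;  α = 0.0981.
Bypass flow = 0.0981×2010 = 197.08 lb/h.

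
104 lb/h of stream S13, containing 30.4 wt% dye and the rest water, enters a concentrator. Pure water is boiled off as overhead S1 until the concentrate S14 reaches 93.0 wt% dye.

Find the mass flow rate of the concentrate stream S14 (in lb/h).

34 lb/h

dye is conserved: 104×0.304 = 31.616 lb/h all reports to the concentrate.
Concentrate = 31.616/(target fraction) = 33.996 lb/h.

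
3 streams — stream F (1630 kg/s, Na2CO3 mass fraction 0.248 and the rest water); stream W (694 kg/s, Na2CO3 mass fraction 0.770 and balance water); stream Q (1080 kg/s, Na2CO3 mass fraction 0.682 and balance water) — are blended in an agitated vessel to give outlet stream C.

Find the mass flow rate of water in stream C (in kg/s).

water out = water in = 1630×0.752 + 694×0.230 + 1080×0.318 = 1728.8 kg/s.

1729 kg/s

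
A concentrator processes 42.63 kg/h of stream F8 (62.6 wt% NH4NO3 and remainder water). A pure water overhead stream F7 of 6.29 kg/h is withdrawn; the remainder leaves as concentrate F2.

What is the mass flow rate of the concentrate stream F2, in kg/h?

36.34 kg/h

Concentrate = 42.63 − 6.29 = 36.34 kg/h.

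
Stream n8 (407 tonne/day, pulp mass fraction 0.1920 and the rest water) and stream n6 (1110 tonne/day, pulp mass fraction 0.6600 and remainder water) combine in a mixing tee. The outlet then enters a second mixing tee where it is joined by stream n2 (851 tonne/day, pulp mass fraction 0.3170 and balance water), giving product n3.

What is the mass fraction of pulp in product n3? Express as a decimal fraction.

Overall, product flow = 2368 tonne/day.
pulp in = 407×0.192 + 1110×0.660 + 851×0.317 = 1080.5 tonne/day.
pulp fraction in n3 = 0.4563.

0.4563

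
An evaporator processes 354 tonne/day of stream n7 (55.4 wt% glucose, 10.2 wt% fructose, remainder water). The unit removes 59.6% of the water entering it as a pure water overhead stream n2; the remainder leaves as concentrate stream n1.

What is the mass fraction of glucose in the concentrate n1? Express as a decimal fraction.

glucose is not removed: 354×0.554 = 196.12 tonne/day of glucose enters n1.
water entering = 354×0.344 = 121.78 tonne/day; overhead removed = 0.596×121.78 = 72.578 tonne/day.
Concentrate = 354 − 72.578 = 281.42 tonne/day.
Mass fraction = 196.12/281.42 = 0.697.

0.697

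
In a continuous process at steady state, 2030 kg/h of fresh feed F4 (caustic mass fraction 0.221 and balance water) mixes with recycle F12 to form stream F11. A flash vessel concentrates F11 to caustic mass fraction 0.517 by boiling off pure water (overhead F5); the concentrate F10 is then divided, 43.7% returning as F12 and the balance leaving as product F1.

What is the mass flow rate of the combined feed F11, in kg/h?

Overall caustic balance (none leaves overhead): caustic in fresh feed = caustic in product, i.e. 2030×0.221 = (1−0.437)·F10·0.517.
F10 = 448.63/(0.517×0.563) = 1541.3 kg/h.
Recycle F12 = 0.437×1541.3 = 673.55 kg/h.
Combined feed F11 = 2030 + 673.55 = 2703.6 kg/h.

2704 kg/h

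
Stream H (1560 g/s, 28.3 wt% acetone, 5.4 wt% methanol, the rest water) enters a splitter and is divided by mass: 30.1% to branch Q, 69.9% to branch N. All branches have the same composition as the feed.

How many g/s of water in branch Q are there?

Branch Q total = 0.301×1560 = 469.56 g/s.
water in Q = 0.663×469.56 = 311.32 g/s.

311.3 g/s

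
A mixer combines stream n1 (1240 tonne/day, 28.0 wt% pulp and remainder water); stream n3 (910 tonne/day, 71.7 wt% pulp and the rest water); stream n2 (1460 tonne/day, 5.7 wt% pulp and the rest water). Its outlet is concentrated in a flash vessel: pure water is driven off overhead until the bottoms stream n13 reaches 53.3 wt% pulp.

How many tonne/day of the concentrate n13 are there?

2032 tonne/day

pulp entering = 1240×0.280 + 910×0.717 + 1460×0.057 = 1082.9 tonne/day.
All pulp reports to n13, so n13 = 1082.9/0.533 = 2031.7 tonne/day.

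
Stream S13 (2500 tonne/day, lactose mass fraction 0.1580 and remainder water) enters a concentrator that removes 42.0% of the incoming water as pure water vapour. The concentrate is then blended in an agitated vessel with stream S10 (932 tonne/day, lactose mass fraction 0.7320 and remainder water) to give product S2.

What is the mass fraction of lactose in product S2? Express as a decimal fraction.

0.4228

Vapour removed = 0.420×0.842×2500 = 884.1 tonne/day; concentrate = 1615.9 tonne/day.
lactose reaching the mixer = 395 (from concentrate) + 932×0.732 = 1077.2 tonne/day.
Product flow = 1615.9 + 932 = 2547.9 tonne/day; lactose fraction = 0.4228.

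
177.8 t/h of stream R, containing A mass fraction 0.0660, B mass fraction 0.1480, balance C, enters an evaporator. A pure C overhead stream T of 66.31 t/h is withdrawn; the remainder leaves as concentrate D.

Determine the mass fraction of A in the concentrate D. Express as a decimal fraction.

A is not removed: 177.8×0.066 = 11.735 t/h of A enters D.
Concentrate = 177.8 − 66.31 = 111.49 t/h.
Mass fraction = 11.735/111.49 = 0.1053.

0.1053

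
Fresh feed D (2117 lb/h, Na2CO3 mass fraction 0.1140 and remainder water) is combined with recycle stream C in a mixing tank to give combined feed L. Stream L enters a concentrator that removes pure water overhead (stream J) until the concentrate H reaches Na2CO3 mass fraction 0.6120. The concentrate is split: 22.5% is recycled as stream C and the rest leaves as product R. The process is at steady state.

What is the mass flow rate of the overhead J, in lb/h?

Overall Na2CO3 balance (none leaves overhead): Na2CO3 in fresh feed = Na2CO3 in product, i.e. 2117×0.114 = (1−0.225)·H·0.612.
H = 241.34/(0.612×0.775) = 508.83 lb/h.
Recycle C = 0.225×508.83 = 114.49 lb/h.
Combined feed L = 2117 + 114.49 = 2231.5 lb/h.
Overhead J = L − H = 2231.5 − 508.83 = 1722.7 lb/h.

1723 lb/h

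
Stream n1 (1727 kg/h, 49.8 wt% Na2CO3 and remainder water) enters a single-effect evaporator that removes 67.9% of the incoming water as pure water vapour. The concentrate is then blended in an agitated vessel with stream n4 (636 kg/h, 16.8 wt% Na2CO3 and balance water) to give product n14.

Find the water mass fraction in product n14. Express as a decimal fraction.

Vapour removed = 0.679×0.502×1727 = 588.66 kg/h; concentrate = 1138.3 kg/h.
water reaching the mixer = 278.29 (from concentrate) + 636×0.832 = 807.44 kg/h.
Product flow = 1138.3 + 636 = 1774.3 kg/h; water fraction = 0.455.

0.455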